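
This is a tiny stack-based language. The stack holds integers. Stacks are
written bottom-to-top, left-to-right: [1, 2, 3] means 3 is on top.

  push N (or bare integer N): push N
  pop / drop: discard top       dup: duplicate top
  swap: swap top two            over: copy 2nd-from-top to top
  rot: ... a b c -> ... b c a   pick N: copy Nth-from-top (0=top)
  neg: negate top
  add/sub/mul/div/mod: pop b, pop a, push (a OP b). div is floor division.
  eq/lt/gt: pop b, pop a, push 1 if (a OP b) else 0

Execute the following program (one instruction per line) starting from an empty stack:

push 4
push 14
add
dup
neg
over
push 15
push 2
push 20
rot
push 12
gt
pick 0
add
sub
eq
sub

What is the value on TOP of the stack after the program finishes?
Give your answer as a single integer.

Answer: 18

Derivation:
After 'push 4': [4]
After 'push 14': [4, 14]
After 'add': [18]
After 'dup': [18, 18]
After 'neg': [18, -18]
After 'over': [18, -18, 18]
After 'push 15': [18, -18, 18, 15]
After 'push 2': [18, -18, 18, 15, 2]
After 'push 20': [18, -18, 18, 15, 2, 20]
After 'rot': [18, -18, 18, 2, 20, 15]
After 'push 12': [18, -18, 18, 2, 20, 15, 12]
After 'gt': [18, -18, 18, 2, 20, 1]
After 'pick 0': [18, -18, 18, 2, 20, 1, 1]
After 'add': [18, -18, 18, 2, 20, 2]
After 'sub': [18, -18, 18, 2, 18]
After 'eq': [18, -18, 18, 0]
After 'sub': [18, -18, 18]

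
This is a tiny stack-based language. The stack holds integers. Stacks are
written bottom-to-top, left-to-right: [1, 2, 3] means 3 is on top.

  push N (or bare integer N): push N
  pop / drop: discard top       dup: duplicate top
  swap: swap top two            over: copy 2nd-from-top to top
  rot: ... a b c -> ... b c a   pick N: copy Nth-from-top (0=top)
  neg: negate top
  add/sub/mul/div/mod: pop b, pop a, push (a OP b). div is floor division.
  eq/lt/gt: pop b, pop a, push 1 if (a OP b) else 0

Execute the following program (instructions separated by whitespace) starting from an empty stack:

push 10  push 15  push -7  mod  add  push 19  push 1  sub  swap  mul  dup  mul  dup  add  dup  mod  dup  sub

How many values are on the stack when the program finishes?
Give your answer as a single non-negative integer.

Answer: 1

Derivation:
After 'push 10': stack = [10] (depth 1)
After 'push 15': stack = [10, 15] (depth 2)
After 'push -7': stack = [10, 15, -7] (depth 3)
After 'mod': stack = [10, -6] (depth 2)
After 'add': stack = [4] (depth 1)
After 'push 19': stack = [4, 19] (depth 2)
After 'push 1': stack = [4, 19, 1] (depth 3)
After 'sub': stack = [4, 18] (depth 2)
After 'swap': stack = [18, 4] (depth 2)
After 'mul': stack = [72] (depth 1)
After 'dup': stack = [72, 72] (depth 2)
After 'mul': stack = [5184] (depth 1)
After 'dup': stack = [5184, 5184] (depth 2)
After 'add': stack = [10368] (depth 1)
After 'dup': stack = [10368, 10368] (depth 2)
After 'mod': stack = [0] (depth 1)
After 'dup': stack = [0, 0] (depth 2)
After 'sub': stack = [0] (depth 1)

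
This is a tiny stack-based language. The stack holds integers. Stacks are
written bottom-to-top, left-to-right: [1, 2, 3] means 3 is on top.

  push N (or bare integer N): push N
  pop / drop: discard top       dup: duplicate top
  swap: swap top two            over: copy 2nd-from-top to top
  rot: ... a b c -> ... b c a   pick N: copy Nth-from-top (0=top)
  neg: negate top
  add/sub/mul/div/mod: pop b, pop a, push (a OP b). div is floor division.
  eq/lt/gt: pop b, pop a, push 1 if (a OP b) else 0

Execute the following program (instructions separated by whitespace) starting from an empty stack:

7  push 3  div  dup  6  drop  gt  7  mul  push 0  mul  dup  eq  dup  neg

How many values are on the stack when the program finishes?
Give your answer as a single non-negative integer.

After 'push 7': stack = [7] (depth 1)
After 'push 3': stack = [7, 3] (depth 2)
After 'div': stack = [2] (depth 1)
After 'dup': stack = [2, 2] (depth 2)
After 'push 6': stack = [2, 2, 6] (depth 3)
After 'drop': stack = [2, 2] (depth 2)
After 'gt': stack = [0] (depth 1)
After 'push 7': stack = [0, 7] (depth 2)
After 'mul': stack = [0] (depth 1)
After 'push 0': stack = [0, 0] (depth 2)
After 'mul': stack = [0] (depth 1)
After 'dup': stack = [0, 0] (depth 2)
After 'eq': stack = [1] (depth 1)
After 'dup': stack = [1, 1] (depth 2)
After 'neg': stack = [1, -1] (depth 2)

Answer: 2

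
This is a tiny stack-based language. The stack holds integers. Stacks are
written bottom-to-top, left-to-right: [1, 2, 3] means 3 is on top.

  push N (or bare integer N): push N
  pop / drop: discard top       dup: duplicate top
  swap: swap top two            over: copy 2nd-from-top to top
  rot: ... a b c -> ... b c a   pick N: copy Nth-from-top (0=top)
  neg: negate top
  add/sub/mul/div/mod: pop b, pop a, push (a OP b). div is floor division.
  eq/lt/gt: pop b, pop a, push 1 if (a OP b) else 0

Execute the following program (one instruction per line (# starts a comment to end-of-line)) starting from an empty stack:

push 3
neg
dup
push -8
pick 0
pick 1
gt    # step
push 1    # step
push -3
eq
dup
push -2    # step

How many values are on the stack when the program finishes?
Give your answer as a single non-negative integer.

After 'push 3': stack = [3] (depth 1)
After 'neg': stack = [-3] (depth 1)
After 'dup': stack = [-3, -3] (depth 2)
After 'push -8': stack = [-3, -3, -8] (depth 3)
After 'pick 0': stack = [-3, -3, -8, -8] (depth 4)
After 'pick 1': stack = [-3, -3, -8, -8, -8] (depth 5)
After 'gt': stack = [-3, -3, -8, 0] (depth 4)
After 'push 1': stack = [-3, -3, -8, 0, 1] (depth 5)
After 'push -3': stack = [-3, -3, -8, 0, 1, -3] (depth 6)
After 'eq': stack = [-3, -3, -8, 0, 0] (depth 5)
After 'dup': stack = [-3, -3, -8, 0, 0, 0] (depth 6)
After 'push -2': stack = [-3, -3, -8, 0, 0, 0, -2] (depth 7)

Answer: 7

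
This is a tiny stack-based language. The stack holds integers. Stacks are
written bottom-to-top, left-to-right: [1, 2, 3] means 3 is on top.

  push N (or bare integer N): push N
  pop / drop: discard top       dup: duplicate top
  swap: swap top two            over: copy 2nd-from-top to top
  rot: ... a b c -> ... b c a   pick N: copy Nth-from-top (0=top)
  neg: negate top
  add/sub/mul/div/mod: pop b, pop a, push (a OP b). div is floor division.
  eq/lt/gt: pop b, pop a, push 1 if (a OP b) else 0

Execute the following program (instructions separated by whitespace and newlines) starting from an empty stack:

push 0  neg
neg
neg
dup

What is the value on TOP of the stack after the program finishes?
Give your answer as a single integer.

Answer: 0

Derivation:
After 'push 0': [0]
After 'neg': [0]
After 'neg': [0]
After 'neg': [0]
After 'dup': [0, 0]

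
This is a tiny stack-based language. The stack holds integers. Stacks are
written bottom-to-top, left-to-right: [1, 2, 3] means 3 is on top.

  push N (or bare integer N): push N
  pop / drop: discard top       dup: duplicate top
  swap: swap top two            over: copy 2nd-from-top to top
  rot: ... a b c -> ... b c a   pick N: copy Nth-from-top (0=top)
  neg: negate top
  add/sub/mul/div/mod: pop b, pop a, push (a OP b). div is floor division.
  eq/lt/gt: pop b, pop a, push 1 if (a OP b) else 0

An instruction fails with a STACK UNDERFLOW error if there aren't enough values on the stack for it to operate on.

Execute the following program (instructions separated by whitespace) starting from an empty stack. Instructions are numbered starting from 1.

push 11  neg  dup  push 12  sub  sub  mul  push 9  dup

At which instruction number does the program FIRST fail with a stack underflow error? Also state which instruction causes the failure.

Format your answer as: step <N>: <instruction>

Answer: step 7: mul

Derivation:
Step 1 ('push 11'): stack = [11], depth = 1
Step 2 ('neg'): stack = [-11], depth = 1
Step 3 ('dup'): stack = [-11, -11], depth = 2
Step 4 ('push 12'): stack = [-11, -11, 12], depth = 3
Step 5 ('sub'): stack = [-11, -23], depth = 2
Step 6 ('sub'): stack = [12], depth = 1
Step 7 ('mul'): needs 2 value(s) but depth is 1 — STACK UNDERFLOW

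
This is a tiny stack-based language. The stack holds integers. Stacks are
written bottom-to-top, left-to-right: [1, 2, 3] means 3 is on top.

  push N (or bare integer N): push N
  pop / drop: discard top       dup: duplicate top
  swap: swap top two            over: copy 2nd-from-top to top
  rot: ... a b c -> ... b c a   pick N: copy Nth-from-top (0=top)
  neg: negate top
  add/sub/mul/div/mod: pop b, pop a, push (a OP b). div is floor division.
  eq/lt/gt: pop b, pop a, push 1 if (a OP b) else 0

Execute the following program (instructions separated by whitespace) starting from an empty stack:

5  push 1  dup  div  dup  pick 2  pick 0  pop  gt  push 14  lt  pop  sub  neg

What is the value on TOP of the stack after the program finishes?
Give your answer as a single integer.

Answer: -4

Derivation:
After 'push 5': [5]
After 'push 1': [5, 1]
After 'dup': [5, 1, 1]
After 'div': [5, 1]
After 'dup': [5, 1, 1]
After 'pick 2': [5, 1, 1, 5]
After 'pick 0': [5, 1, 1, 5, 5]
After 'pop': [5, 1, 1, 5]
After 'gt': [5, 1, 0]
After 'push 14': [5, 1, 0, 14]
After 'lt': [5, 1, 1]
After 'pop': [5, 1]
After 'sub': [4]
After 'neg': [-4]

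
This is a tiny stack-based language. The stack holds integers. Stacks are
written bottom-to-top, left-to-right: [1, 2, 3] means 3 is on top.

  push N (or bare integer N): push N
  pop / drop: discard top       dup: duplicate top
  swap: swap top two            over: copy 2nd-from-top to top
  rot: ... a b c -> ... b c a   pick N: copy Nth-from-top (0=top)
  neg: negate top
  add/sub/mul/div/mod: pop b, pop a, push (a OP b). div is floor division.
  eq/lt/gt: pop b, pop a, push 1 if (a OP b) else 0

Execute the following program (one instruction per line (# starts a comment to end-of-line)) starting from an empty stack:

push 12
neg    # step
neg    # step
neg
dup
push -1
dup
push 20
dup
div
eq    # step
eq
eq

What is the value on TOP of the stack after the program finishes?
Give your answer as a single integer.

After 'push 12': [12]
After 'neg': [-12]
After 'neg': [12]
After 'neg': [-12]
After 'dup': [-12, -12]
After 'push -1': [-12, -12, -1]
After 'dup': [-12, -12, -1, -1]
After 'push 20': [-12, -12, -1, -1, 20]
After 'dup': [-12, -12, -1, -1, 20, 20]
After 'div': [-12, -12, -1, -1, 1]
After 'eq': [-12, -12, -1, 0]
After 'eq': [-12, -12, 0]
After 'eq': [-12, 0]

Answer: 0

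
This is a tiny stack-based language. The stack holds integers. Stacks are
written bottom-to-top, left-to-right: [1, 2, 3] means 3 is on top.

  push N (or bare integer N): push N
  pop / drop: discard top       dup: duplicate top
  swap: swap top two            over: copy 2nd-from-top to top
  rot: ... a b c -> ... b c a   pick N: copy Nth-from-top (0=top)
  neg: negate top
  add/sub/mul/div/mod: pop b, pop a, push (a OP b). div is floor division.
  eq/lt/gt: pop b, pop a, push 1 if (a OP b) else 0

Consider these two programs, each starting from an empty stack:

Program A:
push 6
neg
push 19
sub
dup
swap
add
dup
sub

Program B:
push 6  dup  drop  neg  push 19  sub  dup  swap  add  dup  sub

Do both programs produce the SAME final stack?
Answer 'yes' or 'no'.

Program A trace:
  After 'push 6': [6]
  After 'neg': [-6]
  After 'push 19': [-6, 19]
  After 'sub': [-25]
  After 'dup': [-25, -25]
  After 'swap': [-25, -25]
  After 'add': [-50]
  After 'dup': [-50, -50]
  After 'sub': [0]
Program A final stack: [0]

Program B trace:
  After 'push 6': [6]
  After 'dup': [6, 6]
  After 'drop': [6]
  After 'neg': [-6]
  After 'push 19': [-6, 19]
  After 'sub': [-25]
  After 'dup': [-25, -25]
  After 'swap': [-25, -25]
  After 'add': [-50]
  After 'dup': [-50, -50]
  After 'sub': [0]
Program B final stack: [0]
Same: yes

Answer: yes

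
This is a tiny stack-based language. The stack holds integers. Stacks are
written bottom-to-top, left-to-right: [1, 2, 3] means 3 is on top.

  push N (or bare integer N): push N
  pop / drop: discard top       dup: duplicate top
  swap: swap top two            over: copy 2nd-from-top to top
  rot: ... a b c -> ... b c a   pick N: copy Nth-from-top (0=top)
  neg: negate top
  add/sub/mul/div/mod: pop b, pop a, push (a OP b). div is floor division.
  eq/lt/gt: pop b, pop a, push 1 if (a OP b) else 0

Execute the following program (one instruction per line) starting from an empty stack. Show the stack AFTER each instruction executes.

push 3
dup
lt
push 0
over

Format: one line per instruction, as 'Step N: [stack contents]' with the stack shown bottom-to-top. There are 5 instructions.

Step 1: [3]
Step 2: [3, 3]
Step 3: [0]
Step 4: [0, 0]
Step 5: [0, 0, 0]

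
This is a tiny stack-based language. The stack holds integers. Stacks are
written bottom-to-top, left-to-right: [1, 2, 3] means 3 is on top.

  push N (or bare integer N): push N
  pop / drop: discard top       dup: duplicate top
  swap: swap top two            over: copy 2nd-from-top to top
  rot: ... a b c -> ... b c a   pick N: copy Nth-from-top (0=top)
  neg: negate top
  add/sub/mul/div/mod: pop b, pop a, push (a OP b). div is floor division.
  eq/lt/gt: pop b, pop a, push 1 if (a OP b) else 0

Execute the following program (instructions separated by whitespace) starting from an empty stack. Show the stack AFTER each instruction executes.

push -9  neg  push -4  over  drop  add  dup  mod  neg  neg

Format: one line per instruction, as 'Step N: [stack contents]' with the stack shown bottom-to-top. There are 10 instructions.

Step 1: [-9]
Step 2: [9]
Step 3: [9, -4]
Step 4: [9, -4, 9]
Step 5: [9, -4]
Step 6: [5]
Step 7: [5, 5]
Step 8: [0]
Step 9: [0]
Step 10: [0]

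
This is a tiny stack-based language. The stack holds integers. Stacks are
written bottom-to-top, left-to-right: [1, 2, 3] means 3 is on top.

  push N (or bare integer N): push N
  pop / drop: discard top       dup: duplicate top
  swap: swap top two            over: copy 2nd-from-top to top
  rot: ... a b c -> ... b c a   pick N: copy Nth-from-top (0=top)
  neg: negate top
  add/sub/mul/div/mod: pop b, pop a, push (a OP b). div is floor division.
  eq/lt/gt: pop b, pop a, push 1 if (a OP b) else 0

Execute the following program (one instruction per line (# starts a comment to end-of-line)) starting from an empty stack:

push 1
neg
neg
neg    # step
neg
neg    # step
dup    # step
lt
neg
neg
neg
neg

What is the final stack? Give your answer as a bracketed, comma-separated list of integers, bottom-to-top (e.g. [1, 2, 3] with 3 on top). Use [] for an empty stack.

Answer: [0]

Derivation:
After 'push 1': [1]
After 'neg': [-1]
After 'neg': [1]
After 'neg': [-1]
After 'neg': [1]
After 'neg': [-1]
After 'dup': [-1, -1]
After 'lt': [0]
After 'neg': [0]
After 'neg': [0]
After 'neg': [0]
After 'neg': [0]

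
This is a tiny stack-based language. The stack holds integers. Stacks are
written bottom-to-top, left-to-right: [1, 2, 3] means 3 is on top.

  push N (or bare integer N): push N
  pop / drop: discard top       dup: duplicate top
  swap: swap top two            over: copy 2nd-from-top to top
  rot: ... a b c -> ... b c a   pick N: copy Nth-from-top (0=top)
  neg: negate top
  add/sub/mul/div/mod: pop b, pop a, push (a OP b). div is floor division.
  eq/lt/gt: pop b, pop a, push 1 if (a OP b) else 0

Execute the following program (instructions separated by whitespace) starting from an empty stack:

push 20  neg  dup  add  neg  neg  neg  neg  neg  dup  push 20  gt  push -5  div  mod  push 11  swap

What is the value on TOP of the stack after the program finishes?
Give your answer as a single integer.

Answer: 0

Derivation:
After 'push 20': [20]
After 'neg': [-20]
After 'dup': [-20, -20]
After 'add': [-40]
After 'neg': [40]
After 'neg': [-40]
After 'neg': [40]
After 'neg': [-40]
After 'neg': [40]
After 'dup': [40, 40]
After 'push 20': [40, 40, 20]
After 'gt': [40, 1]
After 'push -5': [40, 1, -5]
After 'div': [40, -1]
After 'mod': [0]
After 'push 11': [0, 11]
After 'swap': [11, 0]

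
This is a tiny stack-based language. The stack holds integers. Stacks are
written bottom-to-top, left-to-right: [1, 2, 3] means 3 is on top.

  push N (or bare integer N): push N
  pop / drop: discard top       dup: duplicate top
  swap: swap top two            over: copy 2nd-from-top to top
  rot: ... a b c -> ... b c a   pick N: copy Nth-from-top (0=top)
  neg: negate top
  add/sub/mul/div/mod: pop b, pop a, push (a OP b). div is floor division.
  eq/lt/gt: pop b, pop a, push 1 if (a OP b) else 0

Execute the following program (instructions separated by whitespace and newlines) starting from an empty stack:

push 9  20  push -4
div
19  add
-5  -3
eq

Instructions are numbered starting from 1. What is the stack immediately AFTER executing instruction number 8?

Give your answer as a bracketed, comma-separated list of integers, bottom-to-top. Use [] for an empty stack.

Step 1 ('push 9'): [9]
Step 2 ('20'): [9, 20]
Step 3 ('push -4'): [9, 20, -4]
Step 4 ('div'): [9, -5]
Step 5 ('19'): [9, -5, 19]
Step 6 ('add'): [9, 14]
Step 7 ('-5'): [9, 14, -5]
Step 8 ('-3'): [9, 14, -5, -3]

Answer: [9, 14, -5, -3]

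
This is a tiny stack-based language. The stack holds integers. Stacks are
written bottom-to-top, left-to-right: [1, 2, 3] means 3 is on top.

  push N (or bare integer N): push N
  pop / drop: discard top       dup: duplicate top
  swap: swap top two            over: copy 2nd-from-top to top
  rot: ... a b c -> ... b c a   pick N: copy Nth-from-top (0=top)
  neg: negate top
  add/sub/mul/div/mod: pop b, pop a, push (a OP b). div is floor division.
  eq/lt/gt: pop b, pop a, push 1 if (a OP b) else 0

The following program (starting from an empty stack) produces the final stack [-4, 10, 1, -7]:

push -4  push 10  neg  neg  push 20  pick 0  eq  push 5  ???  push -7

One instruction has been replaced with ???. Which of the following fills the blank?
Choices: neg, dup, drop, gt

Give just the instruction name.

Answer: drop

Derivation:
Stack before ???: [-4, 10, 1, 5]
Stack after ???:  [-4, 10, 1]
Checking each choice:
  neg: produces [-4, 10, 1, -5, -7]
  dup: produces [-4, 10, 1, 5, 5, -7]
  drop: MATCH
  gt: produces [-4, 10, 0, -7]


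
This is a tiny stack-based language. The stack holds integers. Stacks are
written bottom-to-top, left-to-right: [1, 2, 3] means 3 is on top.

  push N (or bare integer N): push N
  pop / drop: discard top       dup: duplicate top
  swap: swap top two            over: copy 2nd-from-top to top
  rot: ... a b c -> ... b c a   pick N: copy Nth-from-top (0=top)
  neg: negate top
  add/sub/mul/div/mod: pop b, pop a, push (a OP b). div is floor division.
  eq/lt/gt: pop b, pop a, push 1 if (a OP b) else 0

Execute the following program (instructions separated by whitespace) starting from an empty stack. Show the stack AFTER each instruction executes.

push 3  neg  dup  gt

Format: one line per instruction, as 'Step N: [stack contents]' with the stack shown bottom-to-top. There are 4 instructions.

Step 1: [3]
Step 2: [-3]
Step 3: [-3, -3]
Step 4: [0]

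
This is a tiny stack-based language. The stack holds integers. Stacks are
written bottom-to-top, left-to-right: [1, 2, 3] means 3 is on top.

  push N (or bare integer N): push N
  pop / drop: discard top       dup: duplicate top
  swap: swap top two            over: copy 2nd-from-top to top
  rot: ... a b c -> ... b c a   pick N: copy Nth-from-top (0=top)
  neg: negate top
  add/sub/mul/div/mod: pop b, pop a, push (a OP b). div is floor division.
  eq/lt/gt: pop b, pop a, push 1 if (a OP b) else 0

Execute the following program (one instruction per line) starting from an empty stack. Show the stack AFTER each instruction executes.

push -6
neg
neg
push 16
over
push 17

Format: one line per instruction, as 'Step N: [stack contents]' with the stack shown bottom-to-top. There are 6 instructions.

Step 1: [-6]
Step 2: [6]
Step 3: [-6]
Step 4: [-6, 16]
Step 5: [-6, 16, -6]
Step 6: [-6, 16, -6, 17]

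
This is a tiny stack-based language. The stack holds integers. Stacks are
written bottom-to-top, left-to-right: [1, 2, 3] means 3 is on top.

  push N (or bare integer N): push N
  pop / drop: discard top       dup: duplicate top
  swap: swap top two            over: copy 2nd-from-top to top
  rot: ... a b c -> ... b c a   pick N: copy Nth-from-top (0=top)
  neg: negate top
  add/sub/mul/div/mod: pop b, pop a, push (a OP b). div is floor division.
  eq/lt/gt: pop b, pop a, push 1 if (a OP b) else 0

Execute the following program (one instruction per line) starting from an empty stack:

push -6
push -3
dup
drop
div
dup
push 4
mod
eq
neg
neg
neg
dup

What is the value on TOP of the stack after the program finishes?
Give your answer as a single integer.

Answer: -1

Derivation:
After 'push -6': [-6]
After 'push -3': [-6, -3]
After 'dup': [-6, -3, -3]
After 'drop': [-6, -3]
After 'div': [2]
After 'dup': [2, 2]
After 'push 4': [2, 2, 4]
After 'mod': [2, 2]
After 'eq': [1]
After 'neg': [-1]
After 'neg': [1]
After 'neg': [-1]
After 'dup': [-1, -1]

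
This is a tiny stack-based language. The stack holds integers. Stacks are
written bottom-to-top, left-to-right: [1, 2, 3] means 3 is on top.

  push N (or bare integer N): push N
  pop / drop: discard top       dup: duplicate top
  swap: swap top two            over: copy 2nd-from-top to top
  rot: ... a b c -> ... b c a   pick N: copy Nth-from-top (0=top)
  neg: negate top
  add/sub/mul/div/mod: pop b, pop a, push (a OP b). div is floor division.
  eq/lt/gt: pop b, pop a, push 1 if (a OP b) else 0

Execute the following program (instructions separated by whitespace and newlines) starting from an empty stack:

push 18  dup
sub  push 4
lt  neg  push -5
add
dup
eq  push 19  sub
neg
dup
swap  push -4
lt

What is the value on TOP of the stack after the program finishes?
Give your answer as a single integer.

After 'push 18': [18]
After 'dup': [18, 18]
After 'sub': [0]
After 'push 4': [0, 4]
After 'lt': [1]
After 'neg': [-1]
After 'push -5': [-1, -5]
After 'add': [-6]
After 'dup': [-6, -6]
After 'eq': [1]
After 'push 19': [1, 19]
After 'sub': [-18]
After 'neg': [18]
After 'dup': [18, 18]
After 'swap': [18, 18]
After 'push -4': [18, 18, -4]
After 'lt': [18, 0]

Answer: 0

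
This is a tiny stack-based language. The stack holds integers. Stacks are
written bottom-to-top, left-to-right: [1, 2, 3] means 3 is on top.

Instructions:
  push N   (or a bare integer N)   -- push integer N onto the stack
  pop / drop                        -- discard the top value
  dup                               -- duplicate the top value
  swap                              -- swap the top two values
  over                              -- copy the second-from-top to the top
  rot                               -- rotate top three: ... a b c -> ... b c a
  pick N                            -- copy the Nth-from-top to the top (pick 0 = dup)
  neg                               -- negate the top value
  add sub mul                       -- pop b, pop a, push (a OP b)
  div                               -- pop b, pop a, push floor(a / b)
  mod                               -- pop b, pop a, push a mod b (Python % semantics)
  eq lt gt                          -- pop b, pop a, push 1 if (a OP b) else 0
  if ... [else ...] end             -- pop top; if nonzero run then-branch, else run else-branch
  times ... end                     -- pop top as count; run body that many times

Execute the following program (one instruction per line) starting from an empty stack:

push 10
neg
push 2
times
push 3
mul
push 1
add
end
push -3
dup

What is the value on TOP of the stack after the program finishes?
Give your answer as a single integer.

Answer: -3

Derivation:
After 'push 10': [10]
After 'neg': [-10]
After 'push 2': [-10, 2]
After 'times': [-10]
After 'push 3': [-10, 3]
After 'mul': [-30]
After 'push 1': [-30, 1]
After 'add': [-29]
After 'push 3': [-29, 3]
After 'mul': [-87]
After 'push 1': [-87, 1]
After 'add': [-86]
After 'push -3': [-86, -3]
After 'dup': [-86, -3, -3]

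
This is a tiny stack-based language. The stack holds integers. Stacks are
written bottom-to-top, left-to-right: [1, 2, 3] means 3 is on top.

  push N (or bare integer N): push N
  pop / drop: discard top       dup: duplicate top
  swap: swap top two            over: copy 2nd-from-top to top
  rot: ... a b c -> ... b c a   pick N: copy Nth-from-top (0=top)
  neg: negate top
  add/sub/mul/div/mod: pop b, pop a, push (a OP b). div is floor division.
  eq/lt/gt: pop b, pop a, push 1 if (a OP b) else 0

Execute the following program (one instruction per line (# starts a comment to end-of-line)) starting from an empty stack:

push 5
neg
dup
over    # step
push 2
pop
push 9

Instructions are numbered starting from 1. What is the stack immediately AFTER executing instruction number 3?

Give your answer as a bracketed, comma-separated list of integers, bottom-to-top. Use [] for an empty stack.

Answer: [-5, -5]

Derivation:
Step 1 ('push 5'): [5]
Step 2 ('neg'): [-5]
Step 3 ('dup'): [-5, -5]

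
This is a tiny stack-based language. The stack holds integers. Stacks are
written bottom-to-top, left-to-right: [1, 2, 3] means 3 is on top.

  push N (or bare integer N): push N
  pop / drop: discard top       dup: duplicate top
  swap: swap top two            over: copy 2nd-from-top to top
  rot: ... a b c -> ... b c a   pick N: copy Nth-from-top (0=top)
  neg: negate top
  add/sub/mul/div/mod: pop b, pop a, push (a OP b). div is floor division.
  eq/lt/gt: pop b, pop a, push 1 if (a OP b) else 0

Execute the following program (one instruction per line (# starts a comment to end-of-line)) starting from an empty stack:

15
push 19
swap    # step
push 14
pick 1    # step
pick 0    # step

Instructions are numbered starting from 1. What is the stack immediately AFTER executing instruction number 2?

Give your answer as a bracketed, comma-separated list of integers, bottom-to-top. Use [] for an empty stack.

Answer: [15, 19]

Derivation:
Step 1 ('15'): [15]
Step 2 ('push 19'): [15, 19]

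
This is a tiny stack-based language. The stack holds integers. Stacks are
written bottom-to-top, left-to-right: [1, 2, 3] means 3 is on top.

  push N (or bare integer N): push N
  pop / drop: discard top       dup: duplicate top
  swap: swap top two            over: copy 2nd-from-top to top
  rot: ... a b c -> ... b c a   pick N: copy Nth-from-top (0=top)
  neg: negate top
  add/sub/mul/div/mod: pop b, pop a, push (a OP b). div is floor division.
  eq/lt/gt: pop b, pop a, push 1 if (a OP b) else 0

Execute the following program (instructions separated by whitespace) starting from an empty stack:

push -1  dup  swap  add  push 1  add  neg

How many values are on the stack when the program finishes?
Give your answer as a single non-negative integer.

Answer: 1

Derivation:
After 'push -1': stack = [-1] (depth 1)
After 'dup': stack = [-1, -1] (depth 2)
After 'swap': stack = [-1, -1] (depth 2)
After 'add': stack = [-2] (depth 1)
After 'push 1': stack = [-2, 1] (depth 2)
After 'add': stack = [-1] (depth 1)
After 'neg': stack = [1] (depth 1)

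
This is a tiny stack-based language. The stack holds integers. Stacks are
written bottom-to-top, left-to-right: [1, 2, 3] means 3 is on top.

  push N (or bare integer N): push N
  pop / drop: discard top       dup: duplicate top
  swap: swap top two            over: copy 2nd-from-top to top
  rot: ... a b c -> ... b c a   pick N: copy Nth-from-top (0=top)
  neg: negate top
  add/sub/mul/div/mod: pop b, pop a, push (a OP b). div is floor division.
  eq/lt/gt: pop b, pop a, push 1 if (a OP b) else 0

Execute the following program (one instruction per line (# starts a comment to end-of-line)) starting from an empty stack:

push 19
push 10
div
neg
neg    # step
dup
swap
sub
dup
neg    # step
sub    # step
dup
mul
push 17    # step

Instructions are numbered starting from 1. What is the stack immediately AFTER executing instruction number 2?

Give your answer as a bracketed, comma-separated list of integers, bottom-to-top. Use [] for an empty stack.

Answer: [19, 10]

Derivation:
Step 1 ('push 19'): [19]
Step 2 ('push 10'): [19, 10]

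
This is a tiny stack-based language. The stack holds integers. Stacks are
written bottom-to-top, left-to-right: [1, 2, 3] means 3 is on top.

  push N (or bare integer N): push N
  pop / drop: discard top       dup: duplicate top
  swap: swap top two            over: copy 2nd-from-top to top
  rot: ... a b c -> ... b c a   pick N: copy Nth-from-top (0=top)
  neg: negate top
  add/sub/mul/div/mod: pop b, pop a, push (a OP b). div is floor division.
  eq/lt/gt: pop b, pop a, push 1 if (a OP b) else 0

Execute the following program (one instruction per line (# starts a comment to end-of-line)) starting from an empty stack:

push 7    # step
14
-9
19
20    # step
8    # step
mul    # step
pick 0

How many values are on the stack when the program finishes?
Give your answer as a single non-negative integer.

Answer: 6

Derivation:
After 'push 7': stack = [7] (depth 1)
After 'push 14': stack = [7, 14] (depth 2)
After 'push -9': stack = [7, 14, -9] (depth 3)
After 'push 19': stack = [7, 14, -9, 19] (depth 4)
After 'push 20': stack = [7, 14, -9, 19, 20] (depth 5)
After 'push 8': stack = [7, 14, -9, 19, 20, 8] (depth 6)
After 'mul': stack = [7, 14, -9, 19, 160] (depth 5)
After 'pick 0': stack = [7, 14, -9, 19, 160, 160] (depth 6)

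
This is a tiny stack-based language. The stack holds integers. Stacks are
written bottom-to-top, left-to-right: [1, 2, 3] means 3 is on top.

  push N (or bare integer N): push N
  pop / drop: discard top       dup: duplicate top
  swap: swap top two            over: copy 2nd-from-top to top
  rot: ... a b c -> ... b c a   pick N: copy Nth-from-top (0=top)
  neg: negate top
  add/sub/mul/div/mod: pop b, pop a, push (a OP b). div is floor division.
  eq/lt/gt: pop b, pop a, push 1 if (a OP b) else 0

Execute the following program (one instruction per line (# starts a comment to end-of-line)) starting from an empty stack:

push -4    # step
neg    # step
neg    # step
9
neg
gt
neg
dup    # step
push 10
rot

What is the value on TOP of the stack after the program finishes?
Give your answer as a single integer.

Answer: -1

Derivation:
After 'push -4': [-4]
After 'neg': [4]
After 'neg': [-4]
After 'push 9': [-4, 9]
After 'neg': [-4, -9]
After 'gt': [1]
After 'neg': [-1]
After 'dup': [-1, -1]
After 'push 10': [-1, -1, 10]
After 'rot': [-1, 10, -1]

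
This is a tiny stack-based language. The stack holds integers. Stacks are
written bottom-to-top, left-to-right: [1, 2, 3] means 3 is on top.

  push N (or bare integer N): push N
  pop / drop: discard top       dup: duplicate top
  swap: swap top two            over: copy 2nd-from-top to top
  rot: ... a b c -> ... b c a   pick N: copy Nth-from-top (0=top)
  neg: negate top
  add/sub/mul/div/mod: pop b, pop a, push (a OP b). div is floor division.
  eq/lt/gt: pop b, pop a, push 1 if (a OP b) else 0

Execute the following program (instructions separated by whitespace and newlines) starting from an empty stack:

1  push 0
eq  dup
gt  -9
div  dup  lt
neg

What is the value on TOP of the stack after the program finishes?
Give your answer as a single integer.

After 'push 1': [1]
After 'push 0': [1, 0]
After 'eq': [0]
After 'dup': [0, 0]
After 'gt': [0]
After 'push -9': [0, -9]
After 'div': [0]
After 'dup': [0, 0]
After 'lt': [0]
After 'neg': [0]

Answer: 0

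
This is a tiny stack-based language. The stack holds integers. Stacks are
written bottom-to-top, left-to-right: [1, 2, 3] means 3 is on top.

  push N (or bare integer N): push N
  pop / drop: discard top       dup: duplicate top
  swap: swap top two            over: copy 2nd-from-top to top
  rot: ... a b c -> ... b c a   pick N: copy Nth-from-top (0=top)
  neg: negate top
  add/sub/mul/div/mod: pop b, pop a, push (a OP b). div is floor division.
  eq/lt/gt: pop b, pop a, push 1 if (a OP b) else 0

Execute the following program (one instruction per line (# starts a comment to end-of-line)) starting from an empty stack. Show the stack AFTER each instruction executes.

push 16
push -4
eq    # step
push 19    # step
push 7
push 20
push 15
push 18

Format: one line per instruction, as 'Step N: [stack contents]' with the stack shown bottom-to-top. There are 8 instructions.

Step 1: [16]
Step 2: [16, -4]
Step 3: [0]
Step 4: [0, 19]
Step 5: [0, 19, 7]
Step 6: [0, 19, 7, 20]
Step 7: [0, 19, 7, 20, 15]
Step 8: [0, 19, 7, 20, 15, 18]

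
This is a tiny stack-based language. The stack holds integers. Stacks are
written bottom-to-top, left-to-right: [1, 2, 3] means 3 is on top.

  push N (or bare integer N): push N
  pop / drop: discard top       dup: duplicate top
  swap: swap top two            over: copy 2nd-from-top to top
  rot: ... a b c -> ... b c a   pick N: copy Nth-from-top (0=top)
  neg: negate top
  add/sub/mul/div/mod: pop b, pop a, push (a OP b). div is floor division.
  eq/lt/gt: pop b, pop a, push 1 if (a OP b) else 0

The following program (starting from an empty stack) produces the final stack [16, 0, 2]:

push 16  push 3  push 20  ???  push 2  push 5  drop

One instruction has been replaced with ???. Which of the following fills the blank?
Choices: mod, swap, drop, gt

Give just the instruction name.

Stack before ???: [16, 3, 20]
Stack after ???:  [16, 0]
Checking each choice:
  mod: produces [16, 3, 2]
  swap: produces [16, 20, 3, 2]
  drop: produces [16, 3, 2]
  gt: MATCH


Answer: gt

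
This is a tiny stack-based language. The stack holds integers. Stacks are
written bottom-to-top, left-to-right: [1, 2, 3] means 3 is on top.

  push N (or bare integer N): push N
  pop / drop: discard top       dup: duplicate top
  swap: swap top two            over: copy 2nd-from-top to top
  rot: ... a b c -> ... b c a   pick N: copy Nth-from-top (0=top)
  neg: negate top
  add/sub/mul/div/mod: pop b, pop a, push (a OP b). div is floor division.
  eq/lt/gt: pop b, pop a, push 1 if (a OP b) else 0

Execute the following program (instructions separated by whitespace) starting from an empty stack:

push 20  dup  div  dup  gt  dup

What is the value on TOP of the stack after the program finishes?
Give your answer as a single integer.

After 'push 20': [20]
After 'dup': [20, 20]
After 'div': [1]
After 'dup': [1, 1]
After 'gt': [0]
After 'dup': [0, 0]

Answer: 0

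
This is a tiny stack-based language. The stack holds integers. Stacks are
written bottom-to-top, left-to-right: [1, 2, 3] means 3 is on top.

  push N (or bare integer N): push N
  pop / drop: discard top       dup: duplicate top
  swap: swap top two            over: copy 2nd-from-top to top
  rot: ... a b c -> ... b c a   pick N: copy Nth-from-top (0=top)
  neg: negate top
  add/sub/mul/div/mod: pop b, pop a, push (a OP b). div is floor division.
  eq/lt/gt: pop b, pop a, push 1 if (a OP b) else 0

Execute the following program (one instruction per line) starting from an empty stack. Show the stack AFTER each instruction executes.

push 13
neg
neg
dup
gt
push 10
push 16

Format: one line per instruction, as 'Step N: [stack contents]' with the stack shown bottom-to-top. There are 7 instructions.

Step 1: [13]
Step 2: [-13]
Step 3: [13]
Step 4: [13, 13]
Step 5: [0]
Step 6: [0, 10]
Step 7: [0, 10, 16]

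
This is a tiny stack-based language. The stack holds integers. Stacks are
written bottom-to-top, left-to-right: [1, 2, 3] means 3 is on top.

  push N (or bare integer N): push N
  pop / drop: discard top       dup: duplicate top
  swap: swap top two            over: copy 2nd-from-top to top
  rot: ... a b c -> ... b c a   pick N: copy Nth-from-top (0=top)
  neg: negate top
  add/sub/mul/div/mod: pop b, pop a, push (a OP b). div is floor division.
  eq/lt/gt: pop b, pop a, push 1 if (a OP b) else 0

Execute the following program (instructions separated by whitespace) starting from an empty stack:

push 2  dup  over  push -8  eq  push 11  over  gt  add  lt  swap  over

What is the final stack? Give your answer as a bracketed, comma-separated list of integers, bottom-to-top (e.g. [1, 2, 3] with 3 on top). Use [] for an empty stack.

After 'push 2': [2]
After 'dup': [2, 2]
After 'over': [2, 2, 2]
After 'push -8': [2, 2, 2, -8]
After 'eq': [2, 2, 0]
After 'push 11': [2, 2, 0, 11]
After 'over': [2, 2, 0, 11, 0]
After 'gt': [2, 2, 0, 1]
After 'add': [2, 2, 1]
After 'lt': [2, 0]
After 'swap': [0, 2]
After 'over': [0, 2, 0]

Answer: [0, 2, 0]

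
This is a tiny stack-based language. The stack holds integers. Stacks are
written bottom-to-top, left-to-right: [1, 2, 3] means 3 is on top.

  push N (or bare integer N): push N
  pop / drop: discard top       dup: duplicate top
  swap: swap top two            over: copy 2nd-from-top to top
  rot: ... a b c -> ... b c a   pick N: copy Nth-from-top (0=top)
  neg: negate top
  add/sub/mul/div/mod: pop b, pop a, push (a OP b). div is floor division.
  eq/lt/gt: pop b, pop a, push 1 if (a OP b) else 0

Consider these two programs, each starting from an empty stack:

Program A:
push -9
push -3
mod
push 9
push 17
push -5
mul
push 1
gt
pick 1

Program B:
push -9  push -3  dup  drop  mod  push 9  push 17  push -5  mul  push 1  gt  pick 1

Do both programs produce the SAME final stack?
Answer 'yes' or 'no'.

Program A trace:
  After 'push -9': [-9]
  After 'push -3': [-9, -3]
  After 'mod': [0]
  After 'push 9': [0, 9]
  After 'push 17': [0, 9, 17]
  After 'push -5': [0, 9, 17, -5]
  After 'mul': [0, 9, -85]
  After 'push 1': [0, 9, -85, 1]
  After 'gt': [0, 9, 0]
  After 'pick 1': [0, 9, 0, 9]
Program A final stack: [0, 9, 0, 9]

Program B trace:
  After 'push -9': [-9]
  After 'push -3': [-9, -3]
  After 'dup': [-9, -3, -3]
  After 'drop': [-9, -3]
  After 'mod': [0]
  After 'push 9': [0, 9]
  After 'push 17': [0, 9, 17]
  After 'push -5': [0, 9, 17, -5]
  After 'mul': [0, 9, -85]
  After 'push 1': [0, 9, -85, 1]
  After 'gt': [0, 9, 0]
  After 'pick 1': [0, 9, 0, 9]
Program B final stack: [0, 9, 0, 9]
Same: yes

Answer: yes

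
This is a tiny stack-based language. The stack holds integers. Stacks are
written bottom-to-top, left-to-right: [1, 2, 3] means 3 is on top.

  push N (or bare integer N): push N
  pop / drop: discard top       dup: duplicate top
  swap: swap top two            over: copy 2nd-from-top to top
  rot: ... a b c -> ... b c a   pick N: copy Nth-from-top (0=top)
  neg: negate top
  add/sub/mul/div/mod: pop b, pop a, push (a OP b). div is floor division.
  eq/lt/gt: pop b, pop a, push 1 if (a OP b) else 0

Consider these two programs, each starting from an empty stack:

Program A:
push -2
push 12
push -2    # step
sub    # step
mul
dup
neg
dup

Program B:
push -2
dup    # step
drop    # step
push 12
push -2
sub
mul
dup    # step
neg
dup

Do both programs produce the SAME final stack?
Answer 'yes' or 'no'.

Program A trace:
  After 'push -2': [-2]
  After 'push 12': [-2, 12]
  After 'push -2': [-2, 12, -2]
  After 'sub': [-2, 14]
  After 'mul': [-28]
  After 'dup': [-28, -28]
  After 'neg': [-28, 28]
  After 'dup': [-28, 28, 28]
Program A final stack: [-28, 28, 28]

Program B trace:
  After 'push -2': [-2]
  After 'dup': [-2, -2]
  After 'drop': [-2]
  After 'push 12': [-2, 12]
  After 'push -2': [-2, 12, -2]
  After 'sub': [-2, 14]
  After 'mul': [-28]
  After 'dup': [-28, -28]
  After 'neg': [-28, 28]
  After 'dup': [-28, 28, 28]
Program B final stack: [-28, 28, 28]
Same: yes

Answer: yes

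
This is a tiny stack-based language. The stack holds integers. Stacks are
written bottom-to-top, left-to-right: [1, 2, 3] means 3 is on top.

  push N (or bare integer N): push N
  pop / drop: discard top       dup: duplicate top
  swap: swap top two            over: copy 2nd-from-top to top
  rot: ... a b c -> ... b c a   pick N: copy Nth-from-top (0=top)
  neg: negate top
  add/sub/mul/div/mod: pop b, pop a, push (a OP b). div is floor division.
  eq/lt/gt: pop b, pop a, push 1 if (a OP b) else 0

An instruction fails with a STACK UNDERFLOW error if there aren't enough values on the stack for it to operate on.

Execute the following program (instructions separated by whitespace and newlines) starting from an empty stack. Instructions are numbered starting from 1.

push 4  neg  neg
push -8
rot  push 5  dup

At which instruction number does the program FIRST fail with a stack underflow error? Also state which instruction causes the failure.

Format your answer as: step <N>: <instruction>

Answer: step 5: rot

Derivation:
Step 1 ('push 4'): stack = [4], depth = 1
Step 2 ('neg'): stack = [-4], depth = 1
Step 3 ('neg'): stack = [4], depth = 1
Step 4 ('push -8'): stack = [4, -8], depth = 2
Step 5 ('rot'): needs 3 value(s) but depth is 2 — STACK UNDERFLOW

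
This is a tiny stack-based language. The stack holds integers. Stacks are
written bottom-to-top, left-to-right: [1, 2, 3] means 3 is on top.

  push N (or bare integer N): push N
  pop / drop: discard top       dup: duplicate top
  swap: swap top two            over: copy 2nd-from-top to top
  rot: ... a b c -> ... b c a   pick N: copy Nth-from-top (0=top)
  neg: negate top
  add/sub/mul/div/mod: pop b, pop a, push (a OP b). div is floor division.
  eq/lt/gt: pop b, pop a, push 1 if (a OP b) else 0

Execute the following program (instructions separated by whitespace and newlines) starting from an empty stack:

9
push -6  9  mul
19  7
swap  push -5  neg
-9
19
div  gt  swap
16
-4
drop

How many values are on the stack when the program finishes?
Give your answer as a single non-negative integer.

After 'push 9': stack = [9] (depth 1)
After 'push -6': stack = [9, -6] (depth 2)
After 'push 9': stack = [9, -6, 9] (depth 3)
After 'mul': stack = [9, -54] (depth 2)
After 'push 19': stack = [9, -54, 19] (depth 3)
After 'push 7': stack = [9, -54, 19, 7] (depth 4)
After 'swap': stack = [9, -54, 7, 19] (depth 4)
After 'push -5': stack = [9, -54, 7, 19, -5] (depth 5)
After 'neg': stack = [9, -54, 7, 19, 5] (depth 5)
After 'push -9': stack = [9, -54, 7, 19, 5, -9] (depth 6)
After 'push 19': stack = [9, -54, 7, 19, 5, -9, 19] (depth 7)
After 'div': stack = [9, -54, 7, 19, 5, -1] (depth 6)
After 'gt': stack = [9, -54, 7, 19, 1] (depth 5)
After 'swap': stack = [9, -54, 7, 1, 19] (depth 5)
After 'push 16': stack = [9, -54, 7, 1, 19, 16] (depth 6)
After 'push -4': stack = [9, -54, 7, 1, 19, 16, -4] (depth 7)
After 'drop': stack = [9, -54, 7, 1, 19, 16] (depth 6)

Answer: 6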